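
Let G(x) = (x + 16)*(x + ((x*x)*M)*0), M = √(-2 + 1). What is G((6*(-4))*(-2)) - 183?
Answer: 2889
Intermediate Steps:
M = I (M = √(-1) = I ≈ 1.0*I)
G(x) = x*(16 + x) (G(x) = (x + 16)*(x + ((x*x)*I)*0) = (16 + x)*(x + (x²*I)*0) = (16 + x)*(x + (I*x²)*0) = (16 + x)*(x + 0) = (16 + x)*x = x*(16 + x))
G((6*(-4))*(-2)) - 183 = ((6*(-4))*(-2))*(16 + (6*(-4))*(-2)) - 183 = (-24*(-2))*(16 - 24*(-2)) - 183 = 48*(16 + 48) - 183 = 48*64 - 183 = 3072 - 183 = 2889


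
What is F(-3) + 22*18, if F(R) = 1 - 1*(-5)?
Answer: 402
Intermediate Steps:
F(R) = 6 (F(R) = 1 + 5 = 6)
F(-3) + 22*18 = 6 + 22*18 = 6 + 396 = 402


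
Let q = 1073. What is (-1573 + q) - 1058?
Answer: -1558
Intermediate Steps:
(-1573 + q) - 1058 = (-1573 + 1073) - 1058 = -500 - 1058 = -1558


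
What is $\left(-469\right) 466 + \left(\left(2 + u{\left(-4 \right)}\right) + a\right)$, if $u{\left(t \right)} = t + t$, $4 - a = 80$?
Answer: $-218636$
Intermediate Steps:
$a = -76$ ($a = 4 - 80 = -76$)
$u{\left(t \right)} = 2 t$
$\left(-469\right) 466 + \left(\left(2 + u{\left(-4 \right)}\right) + a\right) = \left(-469\right) 466 + \left(\left(2 + 2 \left(-4\right)\right) - 76\right) = -218554 + \left(\left(2 - 8\right) - 76\right) = -218554 - 82 = -218636$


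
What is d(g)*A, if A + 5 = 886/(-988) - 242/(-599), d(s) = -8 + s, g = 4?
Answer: 3250678/147953 ≈ 21.971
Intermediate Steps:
A = -1625339/295906 (A = -5 + (886/(-988) - 242/(-599)) = -5 + (886*(-1/988) - 242*(-1/599)) = -5 + (-443/494 + 242/599) = -5 - 145809/295906 = -1625339/295906 ≈ -5.4928)
d(g)*A = (-8 + 4)*(-1625339/295906) = -4*(-1625339/295906) = 3250678/147953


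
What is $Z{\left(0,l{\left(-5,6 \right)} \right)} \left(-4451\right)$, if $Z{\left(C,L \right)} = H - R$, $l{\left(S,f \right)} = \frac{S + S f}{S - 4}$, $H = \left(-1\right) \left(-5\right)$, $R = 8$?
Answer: $13353$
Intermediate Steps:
$H = 5$
$l{\left(S,f \right)} = \frac{S + S f}{-4 + S}$
$Z{\left(C,L \right)} = -3$ ($Z{\left(C,L \right)} = 5 - 8 = -3$)
$Z{\left(0,l{\left(-5,6 \right)} \right)} \left(-4451\right) = \left(-3\right) \left(-4451\right) = 13353$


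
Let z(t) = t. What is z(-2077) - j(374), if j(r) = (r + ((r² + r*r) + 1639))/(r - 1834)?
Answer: -550131/292 ≈ -1884.0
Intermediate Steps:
j(r) = (1639 + r + 2*r²)/(-1834 + r) (j(r) = (r + ((r² + r²) + 1639))/(-1834 + r) = (r + (2*r² + 1639))/(-1834 + r) = (r + (1639 + 2*r²))/(-1834 + r) = (1639 + r + 2*r²)/(-1834 + r))
z(-2077) - j(374) = -2077 - (1639 + 374 + 2*374²)/(-1834 + 374) = -2077 - (1639 + 374 + 2*139876)/(-1460) = -2077 - (-1)*(1639 + 374 + 279752)/1460 = -2077 - (-1)*281765/1460 = -2077 - 1*(-56353/292) = -2077 + 56353/292 = -550131/292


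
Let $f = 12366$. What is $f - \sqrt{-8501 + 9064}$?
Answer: $12366 - \sqrt{563} \approx 12342.0$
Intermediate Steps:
$f - \sqrt{-8501 + 9064} = 12366 - \sqrt{-8501 + 9064} = 12366 - \sqrt{563}$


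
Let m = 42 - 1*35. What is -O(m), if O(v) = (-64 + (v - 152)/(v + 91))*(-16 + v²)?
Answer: 211761/98 ≈ 2160.8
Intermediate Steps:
m = 7 (m = 42 - 35 = 7)
O(v) = (-64 + (-152 + v)/(91 + v))*(-16 + v²)
-O(m) = -9*(10624 - 664*7² - 7*7³ + 112*7)/(91 + 7) = -9*(10624 - 664*49 - 7*343 + 784)/98 = -9*(10624 - 32536 - 2401 + 784)/98 = -9*(-23529)/98 = -1*(-211761/98) = 211761/98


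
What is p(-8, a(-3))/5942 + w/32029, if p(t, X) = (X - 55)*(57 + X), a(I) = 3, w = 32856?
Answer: 47649936/95158159 ≈ 0.50074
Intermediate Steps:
p(t, X) = (-55 + X)*(57 + X)
p(-8, a(-3))/5942 + w/32029 = (-3135 + 3**2 + 2*3)/5942 + 32856/32029 = (-3135 + 9 + 6)*(1/5942) + 32856*(1/32029) = -3120*1/5942 + 32856/32029 = -1560/2971 + 32856/32029 = 47649936/95158159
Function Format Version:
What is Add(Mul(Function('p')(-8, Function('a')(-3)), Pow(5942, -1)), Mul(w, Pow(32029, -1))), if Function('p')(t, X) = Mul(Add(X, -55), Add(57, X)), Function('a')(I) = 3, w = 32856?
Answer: Rational(47649936, 95158159) ≈ 0.50074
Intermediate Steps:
Function('p')(t, X) = Mul(Add(-55, X), Add(57, X))
Add(Mul(Function('p')(-8, Function('a')(-3)), Pow(5942, -1)), Mul(w, Pow(32029, -1))) = Add(Mul(Add(-3135, Pow(3, 2), Mul(2, 3)), Pow(5942, -1)), Mul(32856, Pow(32029, -1))) = Add(Mul(Add(-3135, 9, 6), Rational(1, 5942)), Mul(32856, Rational(1, 32029))) = Add(Mul(-3120, Rational(1, 5942)), Rational(32856, 32029)) = Add(Rational(-1560, 2971), Rational(32856, 32029)) = Rational(47649936, 95158159)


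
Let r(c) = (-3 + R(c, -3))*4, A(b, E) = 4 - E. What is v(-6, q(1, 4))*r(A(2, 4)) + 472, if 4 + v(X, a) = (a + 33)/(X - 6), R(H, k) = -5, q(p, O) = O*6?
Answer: 752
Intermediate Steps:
q(p, O) = 6*O
v(X, a) = -4 + (33 + a)/(-6 + X) (v(X, a) = -4 + (a + 33)/(X - 6) = -4 + (33 + a)/(-6 + X))
r(c) = -32 (r(c) = (-3 - 5)*4 = -8*4 = -32)
v(-6, q(1, 4))*r(A(2, 4)) + 472 = ((57 + 6*4 - 4*(-6))/(-6 - 6))*(-32) + 472 = ((57 + 24 + 24)/(-12))*(-32) + 472 = -1/12*105*(-32) + 472 = -35/4*(-32) + 472 = 280 + 472 = 752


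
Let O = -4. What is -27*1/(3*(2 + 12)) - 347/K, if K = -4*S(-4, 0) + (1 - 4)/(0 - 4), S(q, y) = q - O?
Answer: -19459/42 ≈ -463.31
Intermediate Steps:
S(q, y) = 4 + q (S(q, y) = q - 1*(-4) = q + 4 = 4 + q)
K = ¾ (K = -4*(4 - 4) + (1 - 4)/(0 - 4) = -4*0 - 3/(-4) = 0 - 3*(-¼) = 0 + ¾ = ¾ ≈ 0.75000)
-27*1/(3*(2 + 12)) - 347/K = -27*1/(3*(2 + 12)) - 347/¾ = -27/(14*3) - 347*4/3 = -27/42 - 1388/3 = -27*1/42 - 1388/3 = -9/14 - 1388/3 = -19459/42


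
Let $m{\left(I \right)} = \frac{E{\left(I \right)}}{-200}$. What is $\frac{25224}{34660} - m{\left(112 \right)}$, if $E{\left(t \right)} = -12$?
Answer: $\frac{57861}{86650} \approx 0.66776$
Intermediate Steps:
$m{\left(I \right)} = \frac{3}{50}$ ($m{\left(I \right)} = - \frac{12}{-200} = \left(-12\right) \left(- \frac{1}{200}\right) = \frac{3}{50}$)
$\frac{25224}{34660} - m{\left(112 \right)} = \frac{25224}{34660} - \frac{3}{50} = 25224 \cdot \frac{1}{34660} - \frac{3}{50} = \frac{6306}{8665} - \frac{3}{50} = \frac{57861}{86650}$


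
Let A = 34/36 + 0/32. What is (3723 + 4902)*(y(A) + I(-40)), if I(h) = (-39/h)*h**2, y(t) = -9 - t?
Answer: 80215375/6 ≈ 1.3369e+7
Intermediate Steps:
A = 17/18 (A = 34*(1/36) + 0*(1/32) = 17/18 + 0 = 17/18 ≈ 0.94444)
I(h) = -39*h
(3723 + 4902)*(y(A) + I(-40)) = (3723 + 4902)*((-9 - 1*17/18) - 39*(-40)) = 8625*((-9 - 17/18) + 1560) = 8625*(-179/18 + 1560) = 8625*(27901/18) = 80215375/6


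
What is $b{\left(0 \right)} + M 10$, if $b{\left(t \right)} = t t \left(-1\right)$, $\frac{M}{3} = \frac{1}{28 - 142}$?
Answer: $- \frac{5}{19} \approx -0.26316$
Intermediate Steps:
$M = - \frac{1}{38}$ ($M = \frac{3}{28 - 142} = \frac{3}{-114} = 3 \left(- \frac{1}{114}\right) = - \frac{1}{38} \approx -0.026316$)
$b{\left(t \right)} = - t^{2}$ ($b{\left(t \right)} = t^{2} \left(-1\right) = - t^{2}$)
$b{\left(0 \right)} + M 10 = - 0^{2} - \frac{5}{19} = \left(-1\right) 0 - \frac{5}{19} = 0 - \frac{5}{19} = - \frac{5}{19}$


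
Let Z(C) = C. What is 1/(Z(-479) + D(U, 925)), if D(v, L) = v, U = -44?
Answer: -1/523 ≈ -0.0019120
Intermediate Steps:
1/(Z(-479) + D(U, 925)) = 1/(-479 - 44) = 1/(-523) = -1/523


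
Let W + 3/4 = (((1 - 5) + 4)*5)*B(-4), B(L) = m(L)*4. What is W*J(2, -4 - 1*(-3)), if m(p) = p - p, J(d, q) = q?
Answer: ¾ ≈ 0.75000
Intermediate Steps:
m(p) = 0
B(L) = 0 (B(L) = 0*4 = 0)
W = -¾ (W = -¾ + (((1 - 5) + 4)*5)*0 = -¾ + ((-4 + 4)*5)*0 = -¾ + (0*5)*0 = -¾ + 0*0 = -¾ + 0 = -¾ ≈ -0.75000)
W*J(2, -4 - 1*(-3)) = -3*(-4 - 1*(-3))/4 = -3*(-4 + 3)/4 = -¾*(-1) = ¾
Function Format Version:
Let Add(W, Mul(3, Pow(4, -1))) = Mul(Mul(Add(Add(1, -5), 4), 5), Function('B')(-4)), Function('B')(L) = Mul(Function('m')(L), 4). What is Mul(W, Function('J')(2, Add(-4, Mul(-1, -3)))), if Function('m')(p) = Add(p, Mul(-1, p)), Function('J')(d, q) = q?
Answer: Rational(3, 4) ≈ 0.75000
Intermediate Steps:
Function('m')(p) = 0
Function('B')(L) = 0 (Function('B')(L) = Mul(0, 4) = 0)
W = Rational(-3, 4) (W = Add(Rational(-3, 4), Mul(Mul(Add(Add(1, -5), 4), 5), 0)) = Add(Rational(-3, 4), Mul(Mul(Add(-4, 4), 5), 0)) = Add(Rational(-3, 4), Mul(Mul(0, 5), 0)) = Add(Rational(-3, 4), Mul(0, 0)) = Add(Rational(-3, 4), 0) = Rational(-3, 4) ≈ -0.75000)
Mul(W, Function('J')(2, Add(-4, Mul(-1, -3)))) = Mul(Rational(-3, 4), Add(-4, Mul(-1, -3))) = Mul(Rational(-3, 4), Add(-4, 3)) = Mul(Rational(-3, 4), -1) = Rational(3, 4)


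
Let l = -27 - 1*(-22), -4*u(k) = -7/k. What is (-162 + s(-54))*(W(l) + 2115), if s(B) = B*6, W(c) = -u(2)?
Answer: -4109859/4 ≈ -1.0275e+6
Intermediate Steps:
u(k) = 7/(4*k) (u(k) = -(-7)/(4*k) = 7/(4*k))
l = -5 (l = -27 + 22 = -5)
W(c) = -7/8 (W(c) = -7/(4*2) = -1*7/8 = -7/8)
s(B) = 6*B
(-162 + s(-54))*(W(l) + 2115) = (-162 + 6*(-54))*(-7/8 + 2115) = (-162 - 324)*(16913/8) = -486*16913/8 = -4109859/4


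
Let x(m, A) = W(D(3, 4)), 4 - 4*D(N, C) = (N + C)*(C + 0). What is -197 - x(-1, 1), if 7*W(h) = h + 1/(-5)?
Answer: -6864/35 ≈ -196.11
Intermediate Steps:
D(N, C) = 1 - C*(C + N)/4 (D(N, C) = 1 - (N + C)*(C + 0)/4 = 1 - (C + N)*C/4 = 1 - C*(C + N)/4)
W(h) = -1/35 + h/7 (W(h) = (h + 1/(-5))/7 = (h - ⅕)/7 = (-⅕ + h)/7 = -1/35 + h/7)
x(m, A) = -31/35 (x(m, A) = -1/35 + (1 - ¼*4² - ¼*4*3)/7 = -1/35 + (1 - ¼*16 - 3)/7 = -1/35 + (1 - 4 - 3)/7 = -1/35 + (⅐)*(-6) = -1/35 - 6/7 = -31/35)
-197 - x(-1, 1) = -197 - 1*(-31/35) = -197 + 31/35 = -6864/35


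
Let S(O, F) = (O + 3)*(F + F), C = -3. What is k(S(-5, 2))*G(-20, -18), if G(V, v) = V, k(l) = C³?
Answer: 540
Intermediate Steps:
S(O, F) = 2*F*(3 + O) (S(O, F) = (3 + O)*(2*F) = 2*F*(3 + O))
k(l) = -27 (k(l) = (-3)³ = -27)
k(S(-5, 2))*G(-20, -18) = -27*(-20) = 540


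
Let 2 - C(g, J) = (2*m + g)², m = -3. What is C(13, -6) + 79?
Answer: 32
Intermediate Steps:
C(g, J) = 2 - (-6 + g)² (C(g, J) = 2 - (2*(-3) + g)² = 2 - (-6 + g)²)
C(13, -6) + 79 = (2 - (-6 + 13)²) + 79 = (2 - 1*7²) + 79 = (2 - 1*49) + 79 = (2 - 49) + 79 = -47 + 79 = 32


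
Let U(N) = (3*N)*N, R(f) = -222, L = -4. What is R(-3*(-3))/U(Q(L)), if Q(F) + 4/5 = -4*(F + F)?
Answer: -925/12168 ≈ -0.076019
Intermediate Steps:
Q(F) = -⅘ - 8*F (Q(F) = -⅘ - 4*(F + F) = -⅘ - 8*F)
U(N) = 3*N²
R(-3*(-3))/U(Q(L)) = -222*1/(3*(-⅘ - 8*(-4))²) = -222*1/(3*(-⅘ + 32)²) = -222/(3*(156/5)²) = -222/(3*(24336/25)) = -222/73008/25 = -222*25/73008 = -925/12168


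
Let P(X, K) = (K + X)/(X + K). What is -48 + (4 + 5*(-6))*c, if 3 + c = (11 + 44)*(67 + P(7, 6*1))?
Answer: -97210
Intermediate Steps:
P(X, K) = 1 (P(X, K) = (K + X)/(K + X) = 1)
c = 3737 (c = -3 + (11 + 44)*(67 + 1) = -3 + 55*68 = -3 + 3740 = 3737)
-48 + (4 + 5*(-6))*c = -48 + (4 + 5*(-6))*3737 = -48 + (4 - 30)*3737 = -48 - 26*3737 = -48 - 97162 = -97210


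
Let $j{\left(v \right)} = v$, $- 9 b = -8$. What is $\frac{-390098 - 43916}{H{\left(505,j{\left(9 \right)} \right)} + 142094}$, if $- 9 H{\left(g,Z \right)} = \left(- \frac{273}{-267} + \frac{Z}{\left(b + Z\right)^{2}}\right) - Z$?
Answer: $- \frac{30940424046}{10129801627} \approx -3.0544$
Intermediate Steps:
$b = \frac{8}{9}$ ($b = \left(- \frac{1}{9}\right) \left(-8\right) = \frac{8}{9} \approx 0.88889$)
$H{\left(g,Z \right)} = - \frac{91}{801} + \frac{Z}{9} - \frac{Z}{9 \left(\frac{8}{9} + Z\right)^{2}}$ ($H{\left(g,Z \right)} = - \frac{\left(- \frac{273}{-267} + \frac{Z}{\left(\frac{8}{9} + Z\right)^{2}}\right) - Z}{9} = - \frac{\left(\left(-273\right) \left(- \frac{1}{267}\right) + \frac{Z}{\left(\frac{8}{9} + Z\right)^{2}}\right) - Z}{9} = - \frac{\left(\frac{91}{89} + \frac{Z}{\left(\frac{8}{9} + Z\right)^{2}}\right) - Z}{9} = - \frac{\frac{91}{89} - Z + \frac{Z}{\left(\frac{8}{9} + Z\right)^{2}}}{9} = - \frac{91}{801} + \frac{Z}{9} - \frac{Z}{9 \left(\frac{8}{9} + Z\right)^{2}}$)
$\frac{-390098 - 43916}{H{\left(505,j{\left(9 \right)} \right)} + 142094} = \frac{-390098 - 43916}{\left(- \frac{91}{801} + \frac{1}{9} \cdot 9 - \frac{81}{\left(8 + 9 \cdot 9\right)^{2}}\right) + 142094} = - \frac{434014}{\left(- \frac{91}{801} + 1 - \frac{81}{\left(8 + 81\right)^{2}}\right) + 142094} = - \frac{434014}{\left(- \frac{91}{801} + 1 - \frac{81}{7921}\right) + 142094} = - \frac{434014}{\frac{62461}{71289} + 142094} = - \frac{434014}{\frac{10129801627}{71289}} = \left(-434014\right) \frac{71289}{10129801627} = - \frac{30940424046}{10129801627}$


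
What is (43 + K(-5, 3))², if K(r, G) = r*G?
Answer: 784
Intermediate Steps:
K(r, G) = G*r
(43 + K(-5, 3))² = (43 + 3*(-5))² = (43 - 15)² = 28² = 784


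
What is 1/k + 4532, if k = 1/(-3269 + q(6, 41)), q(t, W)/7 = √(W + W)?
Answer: 1263 + 7*√82 ≈ 1326.4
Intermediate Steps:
q(t, W) = 7*√2*√W (q(t, W) = 7*√(W + W) = 7*√(2*W) = 7*(√2*√W) = 7*√2*√W)
k = 1/(-3269 + 7*√82) (k = 1/(-3269 + 7*√2*√41) = 1/(-3269 + 7*√82) ≈ -0.00031195)
1/k + 4532 = 1/(-467/1526049 - √82/1526049) + 4532 = 4532 + 1/(-467/1526049 - √82/1526049)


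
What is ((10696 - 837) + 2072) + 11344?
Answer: 23275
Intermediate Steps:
((10696 - 837) + 2072) + 11344 = (9859 + 2072) + 11344 = 11931 + 11344 = 23275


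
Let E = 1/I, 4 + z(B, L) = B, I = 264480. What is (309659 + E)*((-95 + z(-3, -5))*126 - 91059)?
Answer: -149301170261183/4640 ≈ -3.2177e+10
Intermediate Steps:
z(B, L) = -4 + B
E = 1/264480 ≈ 3.7810e-6
(309659 + E)*((-95 + z(-3, -5))*126 - 91059) = (309659 + 1/264480)*((-95 + (-4 - 3))*126 - 91059) = 81898612321*((-95 - 7)*126 - 91059)/264480 = 81898612321*(-102*126 - 91059)/264480 = 81898612321*(-12852 - 91059)/264480 = (81898612321/264480)*(-103911) = -149301170261183/4640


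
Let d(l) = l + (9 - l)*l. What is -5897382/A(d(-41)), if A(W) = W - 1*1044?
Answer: 1965794/1045 ≈ 1881.1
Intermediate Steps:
d(l) = l + l*(9 - l)
A(W) = -1044 + W (A(W) = W - 1044 = -1044 + W)
-5897382/A(d(-41)) = -5897382/(-1044 - 41*(10 - 1*(-41))) = -5897382/(-1044 - 41*(10 + 41)) = -5897382/(-1044 - 41*51) = -5897382/(-1044 - 2091) = -5897382/(-3135) = -5897382*(-1/3135) = 1965794/1045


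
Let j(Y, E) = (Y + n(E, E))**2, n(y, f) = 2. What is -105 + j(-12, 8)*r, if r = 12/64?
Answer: -345/4 ≈ -86.250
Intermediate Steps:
r = 3/16 (r = 12*(1/64) = 3/16 ≈ 0.18750)
j(Y, E) = (2 + Y)**2 (j(Y, E) = (Y + 2)**2 = (2 + Y)**2)
-105 + j(-12, 8)*r = -105 + (2 - 12)**2*(3/16) = -105 + (-10)**2*(3/16) = -105 + 100*(3/16) = -105 + 75/4 = -345/4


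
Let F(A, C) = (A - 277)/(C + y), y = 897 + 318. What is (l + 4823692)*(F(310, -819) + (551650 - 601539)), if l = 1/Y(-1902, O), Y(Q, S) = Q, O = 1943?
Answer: -5492567485110061/22824 ≈ -2.4065e+11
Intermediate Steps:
y = 1215
l = -1/1902 (l = 1/(-1902) = -1/1902 ≈ -0.00052576)
F(A, C) = (-277 + A)/(1215 + C) (F(A, C) = (A - 277)/(C + 1215) = (-277 + A)/(1215 + C))
(l + 4823692)*(F(310, -819) + (551650 - 601539)) = (-1/1902 + 4823692)*((-277 + 310)/(1215 - 819) + (551650 - 601539)) = 9174662183*(33/396 - 49889)/1902 = 9174662183*((1/396)*33 - 49889)/1902 = 9174662183*(1/12 - 49889)/1902 = (9174662183/1902)*(-598667/12) = -5492567485110061/22824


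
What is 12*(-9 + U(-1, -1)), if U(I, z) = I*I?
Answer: -96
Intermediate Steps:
U(I, z) = I**2
12*(-9 + U(-1, -1)) = 12*(-9 + (-1)**2) = 12*(-9 + 1) = 12*(-8) = -96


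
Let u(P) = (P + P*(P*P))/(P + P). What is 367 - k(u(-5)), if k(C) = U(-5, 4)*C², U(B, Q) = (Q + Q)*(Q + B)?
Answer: 1719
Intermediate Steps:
U(B, Q) = 2*Q*(B + Q) (U(B, Q) = (2*Q)*(B + Q) = 2*Q*(B + Q))
u(P) = (P + P³)/(2*P) (u(P) = (P + P*P²)/((2*P)) = (P + P³)*(1/(2*P)) = (P + P³)/(2*P))
k(C) = -8*C² (k(C) = (2*4*(-5 + 4))*C² = (2*4*(-1))*C² = -8*C²)
367 - k(u(-5)) = 367 - (-8)*(½ + (½)*(-5)²)² = 367 - (-8)*(½ + (½)*25)² = 367 - (-8)*(½ + 25/2)² = 367 - (-8)*13² = 367 - (-8)*169 = 367 - 1*(-1352) = 367 + 1352 = 1719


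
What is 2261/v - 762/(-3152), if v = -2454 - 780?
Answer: -166513/364056 ≈ -0.45738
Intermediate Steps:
v = -3234
2261/v - 762/(-3152) = 2261/(-3234) - 762/(-3152) = 2261*(-1/3234) - 762*(-1/3152) = -323/462 + 381/1576 = -166513/364056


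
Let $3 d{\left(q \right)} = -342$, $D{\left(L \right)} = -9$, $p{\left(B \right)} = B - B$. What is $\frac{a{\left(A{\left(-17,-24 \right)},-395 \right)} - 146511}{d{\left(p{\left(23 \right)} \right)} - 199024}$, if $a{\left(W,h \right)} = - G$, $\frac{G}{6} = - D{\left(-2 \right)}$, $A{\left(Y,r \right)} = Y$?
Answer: $\frac{146565}{199138} \approx 0.736$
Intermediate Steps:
$p{\left(B \right)} = 0$
$d{\left(q \right)} = -114$ ($d{\left(q \right)} = \frac{1}{3} \left(-342\right) = -114$)
$G = 54$ ($G = 6 \left(\left(-1\right) \left(-9\right)\right) = 6 \cdot 9 = 54$)
$a{\left(W,h \right)} = -54$ ($a{\left(W,h \right)} = \left(-1\right) 54 = -54$)
$\frac{a{\left(A{\left(-17,-24 \right)},-395 \right)} - 146511}{d{\left(p{\left(23 \right)} \right)} - 199024} = \frac{-54 - 146511}{-114 - 199024} = - \frac{146565}{-199138} = \left(-146565\right) \left(- \frac{1}{199138}\right) = \frac{146565}{199138}$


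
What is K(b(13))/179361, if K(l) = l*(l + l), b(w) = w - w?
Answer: 0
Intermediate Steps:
b(w) = 0
K(l) = 2*l² (K(l) = l*(2*l) = 2*l²)
K(b(13))/179361 = (2*0²)/179361 = (2*0)*(1/179361) = 0*(1/179361) = 0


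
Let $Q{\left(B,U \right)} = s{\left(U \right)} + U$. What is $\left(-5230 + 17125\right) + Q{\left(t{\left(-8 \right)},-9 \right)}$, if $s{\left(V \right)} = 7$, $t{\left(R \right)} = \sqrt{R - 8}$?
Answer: $11893$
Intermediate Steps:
$t{\left(R \right)} = \sqrt{-8 + R}$
$Q{\left(B,U \right)} = 7 + U$
$\left(-5230 + 17125\right) + Q{\left(t{\left(-8 \right)},-9 \right)} = \left(-5230 + 17125\right) + \left(7 - 9\right) = 11895 - 2 = 11893$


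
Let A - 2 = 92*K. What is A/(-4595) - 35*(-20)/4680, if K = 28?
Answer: -442427/1075230 ≈ -0.41147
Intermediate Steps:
A = 2578 (A = 2 + 92*28 = 2 + 2576 = 2578)
A/(-4595) - 35*(-20)/4680 = 2578/(-4595) - 35*(-20)/4680 = 2578*(-1/4595) + 700*(1/4680) = -2578/4595 + 35/234 = -442427/1075230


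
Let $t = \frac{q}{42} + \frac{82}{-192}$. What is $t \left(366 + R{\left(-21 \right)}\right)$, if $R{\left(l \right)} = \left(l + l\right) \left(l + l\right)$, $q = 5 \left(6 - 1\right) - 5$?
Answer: $\frac{11715}{112} \approx 104.6$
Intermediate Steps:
$q = 20$ ($q = 5 \left(6 - 1\right) - 5 = 5 \cdot 5 - 5 = 25 - 5 = 20$)
$t = \frac{11}{224}$ ($t = \frac{20}{42} + \frac{82}{-192} = 20 \cdot \frac{1}{42} + 82 \left(- \frac{1}{192}\right) = \frac{10}{21} - \frac{41}{96} = \frac{11}{224} \approx 0.049107$)
$R{\left(l \right)} = 4 l^{2}$ ($R{\left(l \right)} = 2 l 2 l = 4 l^{2}$)
$t \left(366 + R{\left(-21 \right)}\right) = \frac{11 \left(366 + 4 \left(-21\right)^{2}\right)}{224} = \frac{11 \left(366 + 4 \cdot 441\right)}{224} = \frac{11 \left(366 + 1764\right)}{224} = \frac{11}{224} \cdot 2130 = \frac{11715}{112}$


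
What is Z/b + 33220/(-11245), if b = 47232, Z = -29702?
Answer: -190304603/53112384 ≈ -3.5831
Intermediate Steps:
Z/b + 33220/(-11245) = -29702/47232 + 33220/(-11245) = -29702*1/47232 + 33220*(-1/11245) = -14851/23616 - 6644/2249 = -190304603/53112384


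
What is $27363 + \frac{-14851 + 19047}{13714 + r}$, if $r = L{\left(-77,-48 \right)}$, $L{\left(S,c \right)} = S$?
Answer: $\frac{355723}{13} \approx 27363.0$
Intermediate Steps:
$r = -77$
$27363 + \frac{-14851 + 19047}{13714 + r} = 27363 + \frac{-14851 + 19047}{13714 - 77} = 27363 + \frac{4196}{13637} = 27363 + 4196 \cdot \frac{1}{13637} = 27363 + \frac{4}{13} = \frac{355723}{13}$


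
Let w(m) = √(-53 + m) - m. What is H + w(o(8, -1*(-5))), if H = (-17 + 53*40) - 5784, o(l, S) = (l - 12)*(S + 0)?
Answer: -3661 + I*√73 ≈ -3661.0 + 8.544*I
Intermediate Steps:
o(l, S) = S*(-12 + l) (o(l, S) = (-12 + l)*S = S*(-12 + l))
H = -3681 (H = (-17 + 2120) - 5784 = 2103 - 5784 = -3681)
H + w(o(8, -1*(-5))) = -3681 + (√(-53 + (-1*(-5))*(-12 + 8)) - (-1*(-5))*(-12 + 8)) = -3681 + (√(-53 + 5*(-4)) - 5*(-4)) = -3681 + (√(-53 - 20) - 1*(-20)) = -3681 + (√(-73) + 20) = -3681 + (I*√73 + 20) = -3681 + (20 + I*√73) = -3661 + I*√73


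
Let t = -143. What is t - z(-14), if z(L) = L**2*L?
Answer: 2601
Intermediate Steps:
z(L) = L**3
t - z(-14) = -143 - 1*(-14)**3 = -143 - 1*(-2744) = -143 + 2744 = 2601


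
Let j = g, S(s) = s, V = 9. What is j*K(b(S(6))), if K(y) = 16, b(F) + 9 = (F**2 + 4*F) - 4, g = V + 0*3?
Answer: 144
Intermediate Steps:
g = 9 (g = 9 + 0*3 = 9 + 0 = 9)
j = 9
b(F) = -13 + F**2 + 4*F (b(F) = -9 + ((F**2 + 4*F) - 4) = -9 + (-4 + F**2 + 4*F) = -13 + F**2 + 4*F)
j*K(b(S(6))) = 9*16 = 144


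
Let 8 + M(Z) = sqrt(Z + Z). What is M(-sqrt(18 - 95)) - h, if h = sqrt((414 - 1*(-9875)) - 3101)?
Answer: -8 - 2*sqrt(1797) + 77**(1/4)*(1 - I) ≈ -89.82 - 2.9623*I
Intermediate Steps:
M(Z) = -8 + sqrt(2)*sqrt(Z) (M(Z) = -8 + sqrt(Z + Z) = -8 + sqrt(2*Z) = -8 + sqrt(2)*sqrt(Z))
h = 2*sqrt(1797) (h = sqrt((414 + 9875) - 3101) = sqrt(10289 - 3101) = sqrt(7188) = 2*sqrt(1797) ≈ 84.782)
M(-sqrt(18 - 95)) - h = (-8 + sqrt(2)*sqrt(-sqrt(18 - 95))) - 2*sqrt(1797) = (-8 + sqrt(2)*sqrt(-sqrt(-77))) - 2*sqrt(1797) = (-8 + sqrt(2)*sqrt(-I*sqrt(77))) - 2*sqrt(1797) = (-8 + sqrt(2)*(77**(1/4)*sqrt(-I))) - 2*sqrt(1797) = (-8 + sqrt(2)*77**(1/4)*sqrt(-I)) - 2*sqrt(1797) = -8 - 2*sqrt(1797) + sqrt(2)*77**(1/4)*sqrt(-I)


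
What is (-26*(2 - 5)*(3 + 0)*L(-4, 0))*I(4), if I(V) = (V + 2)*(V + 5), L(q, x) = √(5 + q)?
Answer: 12636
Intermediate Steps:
I(V) = (2 + V)*(5 + V)
(-26*(2 - 5)*(3 + 0)*L(-4, 0))*I(4) = (-26*(2 - 5)*(3 + 0)*√(5 - 4))*(10 + 4² + 7*4) = (-26*(-3*3)*√1)*(10 + 16 + 28) = -(-234)*54 = -26*(-9)*54 = 234*54 = 12636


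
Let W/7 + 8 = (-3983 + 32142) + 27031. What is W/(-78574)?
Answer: -11361/2311 ≈ -4.9161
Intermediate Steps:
W = 386274 (W = -56 + 7*((-3983 + 32142) + 27031) = -56 + 7*(28159 + 27031) = -56 + 7*55190 = -56 + 386330 = 386274)
W/(-78574) = 386274/(-78574) = 386274*(-1/78574) = -11361/2311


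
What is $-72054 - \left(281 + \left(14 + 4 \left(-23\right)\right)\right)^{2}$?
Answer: $-113263$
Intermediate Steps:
$-72054 - \left(281 + \left(14 + 4 \left(-23\right)\right)\right)^{2} = -72054 - \left(281 + \left(14 - 92\right)\right)^{2} = -72054 - \left(281 - 78\right)^{2} = -72054 - 203^{2} = -72054 - 41209 = -113263$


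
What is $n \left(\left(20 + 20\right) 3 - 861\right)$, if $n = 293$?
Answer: $-217113$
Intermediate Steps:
$n \left(\left(20 + 20\right) 3 - 861\right) = 293 \left(\left(20 + 20\right) 3 - 861\right) = 293 \left(40 \cdot 3 - 861\right) = 293 \left(120 - 861\right) = 293 \left(-741\right) = -217113$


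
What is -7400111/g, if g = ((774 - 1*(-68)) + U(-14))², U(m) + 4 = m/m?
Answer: -7400111/703921 ≈ -10.513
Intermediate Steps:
U(m) = -3 (U(m) = -4 + m/m = -4 + 1 = -3)
g = 703921 (g = ((774 - 1*(-68)) - 3)² = ((774 + 68) - 3)² = (842 - 3)² = 839² = 703921)
-7400111/g = -7400111/703921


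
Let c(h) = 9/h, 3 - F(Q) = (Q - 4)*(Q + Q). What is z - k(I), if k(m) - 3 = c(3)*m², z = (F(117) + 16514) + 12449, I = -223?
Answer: -146666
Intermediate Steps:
F(Q) = 3 - 2*Q*(-4 + Q) (F(Q) = 3 - (Q - 4)*(Q + Q) = 3 - (-4 + Q)*2*Q = 3 - 2*Q*(-4 + Q))
z = 2524 (z = ((3 - 2*117² + 8*117) + 16514) + 12449 = ((3 - 2*13689 + 936) + 16514) + 12449 = ((3 - 27378 + 936) + 16514) + 12449 = (-26439 + 16514) + 12449 = -9925 + 12449 = 2524)
k(m) = 3 + 3*m² (k(m) = 3 + (9/3)*m² = 3 + (9*(⅓))*m² = 3 + 3*m²)
z - k(I) = 2524 - (3 + 3*(-223)²) = 2524 - (3 + 3*49729) = 2524 - (3 + 149187) = 2524 - 1*149190 = 2524 - 149190 = -146666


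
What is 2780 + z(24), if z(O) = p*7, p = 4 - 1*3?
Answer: 2787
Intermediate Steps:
p = 1 (p = 4 - 3 = 1)
z(O) = 7 (z(O) = 1*7 = 7)
2780 + z(24) = 2780 + 7 = 2787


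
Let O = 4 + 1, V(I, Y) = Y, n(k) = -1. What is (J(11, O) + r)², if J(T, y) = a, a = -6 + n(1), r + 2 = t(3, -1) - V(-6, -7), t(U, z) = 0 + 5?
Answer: 9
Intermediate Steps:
t(U, z) = 5
r = 10 (r = -2 + (5 - 1*(-7)) = -2 + (5 + 7) = -2 + 12 = 10)
a = -7 (a = -6 - 1 = -7)
O = 5
J(T, y) = -7
(J(11, O) + r)² = (-7 + 10)² = 3² = 9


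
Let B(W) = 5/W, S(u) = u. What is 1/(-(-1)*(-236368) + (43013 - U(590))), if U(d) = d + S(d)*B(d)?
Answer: -1/193950 ≈ -5.1560e-6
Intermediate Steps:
U(d) = 5 + d (U(d) = d + d*(5/d) = d + 5 = 5 + d)
1/(-(-1)*(-236368) + (43013 - U(590))) = 1/(-(-1)*(-236368) + (43013 - (5 + 590))) = 1/(-1*236368 + (43013 - 1*595)) = 1/(-236368 + (43013 - 595)) = 1/(-236368 + 42418) = 1/(-193950) = -1/193950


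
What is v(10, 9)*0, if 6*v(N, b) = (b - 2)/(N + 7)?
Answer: 0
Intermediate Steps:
v(N, b) = (-2 + b)/(6*(7 + N)) (v(N, b) = ((b - 2)/(N + 7))/6 = ((-2 + b)/(7 + N))/6 = (-2 + b)/(6*(7 + N)))
v(10, 9)*0 = ((-2 + 9)/(6*(7 + 10)))*0 = ((⅙)*7/17)*0 = ((⅙)*(1/17)*7)*0 = (7/102)*0 = 0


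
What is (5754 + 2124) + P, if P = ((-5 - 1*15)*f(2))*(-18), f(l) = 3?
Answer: 8958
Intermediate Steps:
P = 1080 (P = ((-5 - 1*15)*3)*(-18) = ((-5 - 15)*3)*(-18) = -20*3*(-18) = -60*(-18) = 1080)
(5754 + 2124) + P = (5754 + 2124) + 1080 = 7878 + 1080 = 8958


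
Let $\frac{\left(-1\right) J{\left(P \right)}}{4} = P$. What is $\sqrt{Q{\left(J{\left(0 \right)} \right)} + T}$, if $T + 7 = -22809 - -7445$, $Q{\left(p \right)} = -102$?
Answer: $i \sqrt{15473} \approx 124.39 i$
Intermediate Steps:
$J{\left(P \right)} = - 4 P$
$T = -15371$ ($T = -7 - 15364 = -15371$)
$\sqrt{Q{\left(J{\left(0 \right)} \right)} + T} = \sqrt{-102 - 15371} = \sqrt{-15473} = i \sqrt{15473}$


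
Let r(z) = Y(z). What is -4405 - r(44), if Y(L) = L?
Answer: -4449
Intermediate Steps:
r(z) = z
-4405 - r(44) = -4405 - 1*44 = -4405 - 44 = -4449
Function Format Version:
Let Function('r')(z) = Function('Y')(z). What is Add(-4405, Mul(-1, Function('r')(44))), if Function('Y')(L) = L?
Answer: -4449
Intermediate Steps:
Function('r')(z) = z
Add(-4405, Mul(-1, Function('r')(44))) = Add(-4405, Mul(-1, 44)) = Add(-4405, -44) = -4449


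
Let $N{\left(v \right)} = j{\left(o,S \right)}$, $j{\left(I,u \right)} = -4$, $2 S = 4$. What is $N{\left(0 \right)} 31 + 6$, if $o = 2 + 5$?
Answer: $-118$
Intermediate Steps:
$o = 7$
$S = 2$ ($S = \frac{1}{2} \cdot 4 = 2$)
$N{\left(v \right)} = -4$
$N{\left(0 \right)} 31 + 6 = \left(-4\right) 31 + 6 = -124 + 6 = -118$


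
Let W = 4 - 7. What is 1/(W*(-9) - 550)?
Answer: -1/523 ≈ -0.0019120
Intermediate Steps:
W = -3
1/(W*(-9) - 550) = 1/(-3*(-9) - 550) = 1/(27 - 550) = 1/(-523) = -1/523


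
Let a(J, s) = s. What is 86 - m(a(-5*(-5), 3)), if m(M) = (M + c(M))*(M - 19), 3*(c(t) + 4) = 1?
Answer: 226/3 ≈ 75.333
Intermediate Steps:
c(t) = -11/3 (c(t) = -4 + (⅓)*1 = -4 + ⅓ = -11/3)
m(M) = (-19 + M)*(-11/3 + M) (m(M) = (M - 11/3)*(M - 19) = (-11/3 + M)*(-19 + M) = (-19 + M)*(-11/3 + M))
86 - m(a(-5*(-5), 3)) = 86 - (209/3 + 3² - 68/3*3) = 86 - (209/3 + 9 - 68) = 86 - 1*32/3 = 86 - 32/3 = 226/3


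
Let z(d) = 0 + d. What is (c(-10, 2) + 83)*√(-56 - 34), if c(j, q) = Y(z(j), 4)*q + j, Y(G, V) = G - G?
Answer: 219*I*√10 ≈ 692.54*I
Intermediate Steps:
z(d) = d
Y(G, V) = 0
c(j, q) = j (c(j, q) = 0*q + j = 0 + j = j)
(c(-10, 2) + 83)*√(-56 - 34) = (-10 + 83)*√(-56 - 34) = 73*√(-90) = 73*(3*I*√10) = 219*I*√10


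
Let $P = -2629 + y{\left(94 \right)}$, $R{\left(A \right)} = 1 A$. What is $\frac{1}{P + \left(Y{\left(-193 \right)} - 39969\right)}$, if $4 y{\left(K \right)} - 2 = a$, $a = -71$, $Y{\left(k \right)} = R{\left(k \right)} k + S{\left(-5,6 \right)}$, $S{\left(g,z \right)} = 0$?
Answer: $- \frac{4}{21465} \approx -0.00018635$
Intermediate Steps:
$R{\left(A \right)} = A$
$Y{\left(k \right)} = k^{2}$ ($Y{\left(k \right)} = k k + 0 = k^{2} + 0 = k^{2}$)
$y{\left(K \right)} = - \frac{69}{4}$ ($y{\left(K \right)} = \frac{1}{2} + \frac{1}{4} \left(-71\right) = \frac{1}{2} - \frac{71}{4} = - \frac{69}{4}$)
$P = - \frac{10585}{4}$ ($P = -2629 - \frac{69}{4} = - \frac{10585}{4} \approx -2646.3$)
$\frac{1}{P + \left(Y{\left(-193 \right)} - 39969\right)} = \frac{1}{- \frac{10585}{4} - \left(39969 - \left(-193\right)^{2}\right)} = \frac{1}{- \frac{10585}{4} + \left(37249 - 39969\right)} = \frac{1}{- \frac{10585}{4} - 2720} = \frac{1}{- \frac{21465}{4}} = - \frac{4}{21465}$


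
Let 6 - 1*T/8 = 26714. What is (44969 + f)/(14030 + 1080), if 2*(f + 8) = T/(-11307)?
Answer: 508480859/170848770 ≈ 2.9762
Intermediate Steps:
T = -213664 (T = 48 - 8*26714 = 48 - 213712 = -213664)
f = 16376/11307 (f = -8 + (-213664/(-11307))/2 = -8 + (-213664*(-1/11307))/2 = -8 + (1/2)*(213664/11307) = -8 + 106832/11307 = 16376/11307 ≈ 1.4483)
(44969 + f)/(14030 + 1080) = (44969 + 16376/11307)/(14030 + 1080) = (508480859/11307)/15110 = (508480859/11307)*(1/15110) = 508480859/170848770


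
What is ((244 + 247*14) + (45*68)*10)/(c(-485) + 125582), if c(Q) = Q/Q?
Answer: 11434/41861 ≈ 0.27314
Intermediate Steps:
c(Q) = 1
((244 + 247*14) + (45*68)*10)/(c(-485) + 125582) = ((244 + 247*14) + (45*68)*10)/(1 + 125582) = ((244 + 3458) + 3060*10)/125583 = (3702 + 30600)*(1/125583) = 34302*(1/125583) = 11434/41861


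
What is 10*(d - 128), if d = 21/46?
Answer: -29335/23 ≈ -1275.4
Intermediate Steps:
d = 21/46 (d = 21*(1/46) = 21/46 ≈ 0.45652)
10*(d - 128) = 10*(21/46 - 128) = 10*(-5867/46) = -29335/23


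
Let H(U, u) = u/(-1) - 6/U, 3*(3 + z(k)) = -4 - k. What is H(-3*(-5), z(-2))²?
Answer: 2401/225 ≈ 10.671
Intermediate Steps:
z(k) = -13/3 - k/3 (z(k) = -3 + (-4 - k)/3 = -3 + (-4/3 - k/3) = -13/3 - k/3)
H(U, u) = -u - 6/U (H(U, u) = u*(-1) - 6/U = -u - 6/U)
H(-3*(-5), z(-2))² = (-(-13/3 - ⅓*(-2)) - 6/((-3*(-5))))² = (-(-13/3 + ⅔) - 6/15)² = (-1*(-11/3) - 6*1/15)² = (11/3 - ⅖)² = (49/15)² = 2401/225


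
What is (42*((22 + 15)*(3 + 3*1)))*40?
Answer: 372960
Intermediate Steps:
(42*((22 + 15)*(3 + 3*1)))*40 = (42*(37*(3 + 3)))*40 = (42*(37*6))*40 = (42*222)*40 = 9324*40 = 372960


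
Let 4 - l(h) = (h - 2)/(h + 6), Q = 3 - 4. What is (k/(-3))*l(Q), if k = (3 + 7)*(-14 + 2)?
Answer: 184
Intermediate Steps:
Q = -1
k = -120 (k = 10*(-12) = -120)
l(h) = 4 - (-2 + h)/(6 + h) (l(h) = 4 - (h - 2)/(h + 6) = 4 - (-2 + h)/(6 + h))
(k/(-3))*l(Q) = (-120/(-3))*((26 + 3*(-1))/(6 - 1)) = (-120*(-⅓))*((26 - 3)/5) = 40*((⅕)*23) = 40*(23/5) = 184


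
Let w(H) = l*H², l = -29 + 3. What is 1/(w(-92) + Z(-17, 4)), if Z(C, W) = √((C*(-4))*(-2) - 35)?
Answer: -220064/48428164267 - 3*I*√19/48428164267 ≈ -4.5441e-6 - 2.7002e-10*I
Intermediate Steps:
Z(C, W) = √(-35 + 8*C) (Z(C, W) = √(-4*C*(-2) - 35) = √(8*C - 35) = √(-35 + 8*C))
l = -26
w(H) = -26*H²
1/(w(-92) + Z(-17, 4)) = 1/(-26*(-92)² + √(-35 + 8*(-17))) = 1/(-26*8464 + √(-35 - 136)) = 1/(-220064 + √(-171)) = 1/(-220064 + 3*I*√19)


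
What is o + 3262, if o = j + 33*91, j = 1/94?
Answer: 588911/94 ≈ 6265.0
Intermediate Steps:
j = 1/94 ≈ 0.010638
o = 282283/94 (o = 1/94 + 33*91 = 1/94 + 3003 = 282283/94 ≈ 3003.0)
o + 3262 = 282283/94 + 3262 = 588911/94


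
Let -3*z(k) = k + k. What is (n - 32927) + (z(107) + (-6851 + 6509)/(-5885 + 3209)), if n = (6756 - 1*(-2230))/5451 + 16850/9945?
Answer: -53182762789361/1611849798 ≈ -32995.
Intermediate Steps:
z(k) = -2*k/3 (z(k) = -(k + k)/3 = -2*k/3)
n = 12081008/3614013 (n = (6756 + 2230)*(1/5451) + 16850*(1/9945) = 8986*(1/5451) + 3370/1989 = 8986/5451 + 3370/1989 = 12081008/3614013 ≈ 3.3428)
(n - 32927) + (z(107) + (-6851 + 6509)/(-5885 + 3209)) = (12081008/3614013 - 32927) + (-⅔*107 + (-6851 + 6509)/(-5885 + 3209)) = -118986525043/3614013 + (-214/3 - 342/(-2676)) = -118986525043/3614013 + (-214/3 - 342*(-1/2676)) = -118986525043/3614013 + (-214/3 + 57/446) = -118986525043/3614013 - 95273/1338 = -53182762789361/1611849798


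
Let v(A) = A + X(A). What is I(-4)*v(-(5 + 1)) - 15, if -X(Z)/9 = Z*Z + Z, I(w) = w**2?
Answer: -4431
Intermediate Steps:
X(Z) = -9*Z - 9*Z**2 (X(Z) = -9*(Z*Z + Z) = -9*(Z**2 + Z) = -9*(Z + Z**2) = -9*Z - 9*Z**2)
v(A) = A - 9*A*(1 + A)
I(-4)*v(-(5 + 1)) - 15 = (-4)**2*((-(5 + 1))*(-8 - (-9)*(5 + 1))) - 15 = 16*((-1*6)*(-8 - (-9)*6)) - 15 = 16*(-6*(-8 - 9*(-6))) - 15 = 16*(-6*(-8 + 54)) - 15 = 16*(-6*46) - 15 = 16*(-276) - 15 = -4416 - 15 = -4431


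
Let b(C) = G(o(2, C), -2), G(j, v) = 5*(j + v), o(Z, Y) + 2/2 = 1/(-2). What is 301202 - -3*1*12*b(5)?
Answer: 300572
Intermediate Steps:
o(Z, Y) = -3/2 (o(Z, Y) = -1 + 1/(-2) = -1 - 1/2 = -3/2)
G(j, v) = 5*j + 5*v
b(C) = -35/2 (b(C) = 5*(-3/2) + 5*(-2) = -15/2 - 10 = -35/2)
301202 - -3*1*12*b(5) = 301202 - -3*1*12*(-35)/2 = 301202 - (-3*12)*(-35)/2 = 301202 - (-36)*(-35)/2 = 301202 - 1*630 = 301202 - 630 = 300572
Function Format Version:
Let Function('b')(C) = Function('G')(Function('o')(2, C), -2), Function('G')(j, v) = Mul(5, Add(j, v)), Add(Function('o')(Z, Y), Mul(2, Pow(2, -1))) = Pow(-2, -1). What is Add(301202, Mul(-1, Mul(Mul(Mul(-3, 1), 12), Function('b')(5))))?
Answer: 300572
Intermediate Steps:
Function('o')(Z, Y) = Rational(-3, 2) (Function('o')(Z, Y) = Add(-1, Pow(-2, -1)) = Add(-1, Rational(-1, 2)) = Rational(-3, 2))
Function('G')(j, v) = Add(Mul(5, j), Mul(5, v))
Function('b')(C) = Rational(-35, 2) (Function('b')(C) = Add(Mul(5, Rational(-3, 2)), Mul(5, -2)) = Add(Rational(-15, 2), -10) = Rational(-35, 2))
Add(301202, Mul(-1, Mul(Mul(Mul(-3, 1), 12), Function('b')(5)))) = Add(301202, Mul(-1, Mul(Mul(Mul(-3, 1), 12), Rational(-35, 2)))) = Add(301202, Mul(-1, Mul(Mul(-3, 12), Rational(-35, 2)))) = Add(301202, Mul(-1, Mul(-36, Rational(-35, 2)))) = Add(301202, Mul(-1, 630)) = Add(301202, -630) = 300572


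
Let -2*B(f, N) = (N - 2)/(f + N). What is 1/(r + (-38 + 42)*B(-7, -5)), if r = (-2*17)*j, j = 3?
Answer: -6/619 ≈ -0.0096931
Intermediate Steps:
B(f, N) = -(-2 + N)/(2*(N + f)) (B(f, N) = -(N - 2)/(2*(f + N)) = -(-2 + N)/(2*(N + f)))
r = -102 (r = -2*17*3 = -34*3 = -102)
1/(r + (-38 + 42)*B(-7, -5)) = 1/(-102 + (-38 + 42)*((1 - ½*(-5))/(-5 - 7))) = 1/(-102 + 4*((1 + 5/2)/(-12))) = 1/(-102 + 4*(-1/12*7/2)) = 1/(-102 + 4*(-7/24)) = 1/(-102 - 7/6) = 1/(-619/6) = -6/619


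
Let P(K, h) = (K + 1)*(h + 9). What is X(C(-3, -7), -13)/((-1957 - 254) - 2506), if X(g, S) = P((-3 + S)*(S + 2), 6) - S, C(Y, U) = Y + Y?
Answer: -2668/4717 ≈ -0.56561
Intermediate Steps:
C(Y, U) = 2*Y
P(K, h) = (1 + K)*(9 + h)
X(g, S) = 15 - S + 15*(-3 + S)*(2 + S) (X(g, S) = (9 + 6 + 9*((-3 + S)*(S + 2)) + ((-3 + S)*(S + 2))*6) - S = (9 + 6 + 9*((-3 + S)*(2 + S)) + ((-3 + S)*(2 + S))*6) - S = (9 + 6 + 9*(-3 + S)*(2 + S) + 6*(-3 + S)*(2 + S)) - S = (15 + 15*(-3 + S)*(2 + S)) - S = 15 - S + 15*(-3 + S)*(2 + S))
X(C(-3, -7), -13)/((-1957 - 254) - 2506) = (-75 - 16*(-13) + 15*(-13)**2)/((-1957 - 254) - 2506) = (-75 + 208 + 15*169)/(-2211 - 2506) = (-75 + 208 + 2535)/(-4717) = 2668*(-1/4717) = -2668/4717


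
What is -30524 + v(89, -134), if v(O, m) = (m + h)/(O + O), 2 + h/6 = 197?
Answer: -2716118/89 ≈ -30518.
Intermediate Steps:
h = 1170 (h = -12 + 6*197 = -12 + 1182 = 1170)
v(O, m) = (1170 + m)/(2*O) (v(O, m) = (m + 1170)/(O + O) = (1170 + m)/((2*O)) = (1170 + m)*(1/(2*O)) = (1170 + m)/(2*O))
-30524 + v(89, -134) = -30524 + (½)*(1170 - 134)/89 = -30524 + (½)*(1/89)*1036 = -30524 + 518/89 = -2716118/89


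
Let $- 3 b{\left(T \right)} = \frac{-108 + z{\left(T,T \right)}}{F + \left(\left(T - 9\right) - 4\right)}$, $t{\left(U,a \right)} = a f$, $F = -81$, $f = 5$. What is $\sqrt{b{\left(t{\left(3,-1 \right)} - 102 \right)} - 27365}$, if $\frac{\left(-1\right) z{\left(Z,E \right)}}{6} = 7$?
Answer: $\frac{i \sqrt{1105583415}}{201} \approx 165.42 i$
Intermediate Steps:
$z{\left(Z,E \right)} = -42$ ($z{\left(Z,E \right)} = \left(-6\right) 7 = -42$)
$t{\left(U,a \right)} = 5 a$ ($t{\left(U,a \right)} = a 5 = 5 a$)
$b{\left(T \right)} = \frac{50}{-94 + T}$ ($b{\left(T \right)} = - \frac{\left(-108 - 42\right) \frac{1}{-81 + \left(\left(T - 9\right) - 4\right)}}{3} = - \frac{\left(-150\right) \frac{1}{-81 + \left(\left(-9 + T\right) - 4\right)}}{3} = - \frac{\left(-150\right) \frac{1}{-81 + \left(-13 + T\right)}}{3} = - \frac{\left(-150\right) \frac{1}{-94 + T}}{3} = \frac{50}{-94 + T}$)
$\sqrt{b{\left(t{\left(3,-1 \right)} - 102 \right)} - 27365} = \sqrt{\frac{50}{-94 + \left(5 \left(-1\right) - 102\right)} - 27365} = \sqrt{\frac{50}{-94 - 107} - 27365} = \sqrt{\frac{50}{-201} - 27365} = \sqrt{50 \left(- \frac{1}{201}\right) - 27365} = \sqrt{- \frac{50}{201} - 27365} = \sqrt{- \frac{5500415}{201}} = \frac{i \sqrt{1105583415}}{201}$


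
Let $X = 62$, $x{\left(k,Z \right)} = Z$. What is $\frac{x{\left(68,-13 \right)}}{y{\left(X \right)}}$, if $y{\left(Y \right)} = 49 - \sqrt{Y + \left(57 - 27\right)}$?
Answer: $- \frac{637}{2309} - \frac{26 \sqrt{23}}{2309} \approx -0.32988$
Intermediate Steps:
$y{\left(Y \right)} = 49 - \sqrt{30 + Y}$ ($y{\left(Y \right)} = 49 - \sqrt{Y + \left(57 - 27\right)} = 49 - \sqrt{Y + 30} = 49 - \sqrt{30 + Y}$)
$\frac{x{\left(68,-13 \right)}}{y{\left(X \right)}} = - \frac{13}{49 - \sqrt{30 + 62}} = - \frac{13}{49 - \sqrt{92}} = - \frac{13}{49 - 2 \sqrt{23}}$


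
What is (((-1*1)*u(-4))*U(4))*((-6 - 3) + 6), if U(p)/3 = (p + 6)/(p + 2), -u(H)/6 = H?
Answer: 360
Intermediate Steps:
u(H) = -6*H
U(p) = 3*(6 + p)/(2 + p) (U(p) = 3*((p + 6)/(p + 2)) = 3*((6 + p)/(2 + p)) = 3*(6 + p)/(2 + p))
(((-1*1)*u(-4))*U(4))*((-6 - 3) + 6) = (((-1*1)*(-6*(-4)))*(3*(6 + 4)/(2 + 4)))*((-6 - 3) + 6) = ((-1*24)*(3*10/6))*(-9 + 6) = -72*10/6*(-3) = -24*5*(-3) = -120*(-3) = 360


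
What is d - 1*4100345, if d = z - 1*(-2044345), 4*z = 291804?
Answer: -1983049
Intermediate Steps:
z = 72951 (z = (1/4)*291804 = 72951)
d = 2117296 (d = 72951 - 1*(-2044345) = 72951 + 2044345 = 2117296)
d - 1*4100345 = 2117296 - 1*4100345 = 2117296 - 4100345 = -1983049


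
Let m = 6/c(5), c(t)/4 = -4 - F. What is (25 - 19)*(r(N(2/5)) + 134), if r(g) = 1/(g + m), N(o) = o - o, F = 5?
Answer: 768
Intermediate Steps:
c(t) = -36 (c(t) = 4*(-4 - 1*5) = 4*(-4 - 5) = 4*(-9) = -36)
m = -⅙ (m = 6/(-36) = 6*(-1/36) = -⅙ ≈ -0.16667)
N(o) = 0
r(g) = 1/(-⅙ + g) (r(g) = 1/(g - ⅙) = 1/(-⅙ + g))
(25 - 19)*(r(N(2/5)) + 134) = (25 - 19)*(6/(-1 + 6*0) + 134) = 6*(6/(-1 + 0) + 134) = 6*(6/(-1) + 134) = 6*(6*(-1) + 134) = 6*(-6 + 134) = 6*128 = 768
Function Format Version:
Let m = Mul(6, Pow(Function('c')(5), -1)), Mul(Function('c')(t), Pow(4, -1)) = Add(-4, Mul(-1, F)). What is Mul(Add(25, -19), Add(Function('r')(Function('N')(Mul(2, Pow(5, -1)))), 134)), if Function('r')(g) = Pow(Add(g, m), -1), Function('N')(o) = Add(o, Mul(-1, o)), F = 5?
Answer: 768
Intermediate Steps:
Function('c')(t) = -36 (Function('c')(t) = Mul(4, Add(-4, Mul(-1, 5))) = Mul(4, Add(-4, -5)) = Mul(4, -9) = -36)
m = Rational(-1, 6) (m = Mul(6, Pow(-36, -1)) = Mul(6, Rational(-1, 36)) = Rational(-1, 6) ≈ -0.16667)
Function('N')(o) = 0
Function('r')(g) = Pow(Add(Rational(-1, 6), g), -1) (Function('r')(g) = Pow(Add(g, Rational(-1, 6)), -1) = Pow(Add(Rational(-1, 6), g), -1))
Mul(Add(25, -19), Add(Function('r')(Function('N')(Mul(2, Pow(5, -1)))), 134)) = Mul(Add(25, -19), Add(Mul(6, Pow(Add(-1, Mul(6, 0)), -1)), 134)) = Mul(6, Add(Mul(6, Pow(Add(-1, 0), -1)), 134)) = Mul(6, Add(Mul(6, Pow(-1, -1)), 134)) = Mul(6, Add(Mul(6, -1), 134)) = Mul(6, Add(-6, 134)) = Mul(6, 128) = 768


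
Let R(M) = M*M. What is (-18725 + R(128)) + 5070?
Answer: 2729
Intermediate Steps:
R(M) = M²
(-18725 + R(128)) + 5070 = (-18725 + 128²) + 5070 = (-18725 + 16384) + 5070 = -2341 + 5070 = 2729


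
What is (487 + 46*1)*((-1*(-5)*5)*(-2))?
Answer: -26650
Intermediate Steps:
(487 + 46*1)*((-1*(-5)*5)*(-2)) = (487 + 46)*((5*5)*(-2)) = 533*(25*(-2)) = 533*(-50) = -26650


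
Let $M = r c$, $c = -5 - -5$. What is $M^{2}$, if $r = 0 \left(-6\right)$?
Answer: $0$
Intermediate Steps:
$r = 0$
$c = 0$ ($c = -5 + 5 = 0$)
$M = 0$ ($M = 0 \cdot 0 = 0$)
$M^{2} = 0^{2} = 0$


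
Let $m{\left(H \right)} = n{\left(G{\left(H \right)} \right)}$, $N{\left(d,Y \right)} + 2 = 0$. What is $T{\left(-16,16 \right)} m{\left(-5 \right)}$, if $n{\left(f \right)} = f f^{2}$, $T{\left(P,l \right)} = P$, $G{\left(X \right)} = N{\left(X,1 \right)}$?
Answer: $128$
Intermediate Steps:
$N{\left(d,Y \right)} = -2$ ($N{\left(d,Y \right)} = -2 + 0 = -2$)
$G{\left(X \right)} = -2$
$n{\left(f \right)} = f^{3}$
$m{\left(H \right)} = -8$ ($m{\left(H \right)} = \left(-2\right)^{3} = -8$)
$T{\left(-16,16 \right)} m{\left(-5 \right)} = \left(-16\right) \left(-8\right) = 128$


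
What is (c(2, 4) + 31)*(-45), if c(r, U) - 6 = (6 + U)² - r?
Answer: -6075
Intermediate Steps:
c(r, U) = 6 + (6 + U)² - r (c(r, U) = 6 + ((6 + U)² - r) = 6 + (6 + U)² - r)
(c(2, 4) + 31)*(-45) = ((6 + (6 + 4)² - 1*2) + 31)*(-45) = ((6 + 10² - 2) + 31)*(-45) = ((6 + 100 - 2) + 31)*(-45) = (104 + 31)*(-45) = 135*(-45) = -6075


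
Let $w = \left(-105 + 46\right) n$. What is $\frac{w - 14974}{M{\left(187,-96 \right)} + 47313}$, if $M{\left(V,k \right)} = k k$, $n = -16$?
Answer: $- \frac{14030}{56529} \approx -0.24819$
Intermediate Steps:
$M{\left(V,k \right)} = k^{2}$
$w = 944$ ($w = \left(-105 + 46\right) \left(-16\right) = \left(-59\right) \left(-16\right) = 944$)
$\frac{w - 14974}{M{\left(187,-96 \right)} + 47313} = \frac{944 - 14974}{\left(-96\right)^{2} + 47313} = - \frac{14030}{9216 + 47313} = - \frac{14030}{56529}$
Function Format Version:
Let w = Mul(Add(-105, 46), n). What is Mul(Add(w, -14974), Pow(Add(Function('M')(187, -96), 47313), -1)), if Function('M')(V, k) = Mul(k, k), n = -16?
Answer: Rational(-14030, 56529) ≈ -0.24819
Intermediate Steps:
Function('M')(V, k) = Pow(k, 2)
w = 944 (w = Mul(Add(-105, 46), -16) = Mul(-59, -16) = 944)
Mul(Add(w, -14974), Pow(Add(Function('M')(187, -96), 47313), -1)) = Mul(Add(944, -14974), Pow(Add(Pow(-96, 2), 47313), -1)) = Mul(-14030, Pow(Add(9216, 47313), -1)) = Mul(-14030, Pow(56529, -1)) = Mul(-14030, Rational(1, 56529)) = Rational(-14030, 56529)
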